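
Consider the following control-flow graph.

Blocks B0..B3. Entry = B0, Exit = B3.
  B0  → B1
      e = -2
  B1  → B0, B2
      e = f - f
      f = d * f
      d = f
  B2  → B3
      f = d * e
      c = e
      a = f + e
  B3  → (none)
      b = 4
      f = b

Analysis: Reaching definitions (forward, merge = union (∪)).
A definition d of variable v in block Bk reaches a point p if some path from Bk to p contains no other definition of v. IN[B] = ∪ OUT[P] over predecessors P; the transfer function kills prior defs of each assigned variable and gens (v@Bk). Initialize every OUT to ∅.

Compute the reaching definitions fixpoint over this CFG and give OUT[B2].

Converged values:
  B0:   IN={d@B1, e@B1, f@B1}   OUT={d@B1, e@B0, f@B1}
  B1:   IN={d@B1, e@B0, f@B1}   OUT={d@B1, e@B1, f@B1}
  B2:   IN={d@B1, e@B1, f@B1}   OUT={a@B2, c@B2, d@B1, e@B1, f@B2}
  B3:   IN={a@B2, c@B2, d@B1, e@B1, f@B2}   OUT={a@B2, b@B3, c@B2, d@B1, e@B1, f@B3}

Merge at B2: IN[B2] = OUT[B1] = {d@B1, e@B1, f@B1}
Applying B2's transfer function to that IN value gives OUT[B2] (row B2 above).

Answer: {a@B2, c@B2, d@B1, e@B1, f@B2}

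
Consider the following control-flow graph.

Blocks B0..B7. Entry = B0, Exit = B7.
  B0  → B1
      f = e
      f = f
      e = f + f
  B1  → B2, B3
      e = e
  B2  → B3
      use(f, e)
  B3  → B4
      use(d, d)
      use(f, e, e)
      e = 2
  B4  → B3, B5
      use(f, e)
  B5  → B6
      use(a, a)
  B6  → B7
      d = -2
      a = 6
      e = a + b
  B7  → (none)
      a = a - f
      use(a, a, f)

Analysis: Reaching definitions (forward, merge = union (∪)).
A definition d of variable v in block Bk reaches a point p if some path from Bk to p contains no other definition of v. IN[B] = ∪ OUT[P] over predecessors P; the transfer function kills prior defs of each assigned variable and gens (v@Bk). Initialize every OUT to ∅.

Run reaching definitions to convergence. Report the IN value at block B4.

Answer: {e@B3, f@B0}

Working:
Converged values:
  B0:  IN={}  OUT={e@B0, f@B0}
  B1:  IN={e@B0, f@B0}  OUT={e@B1, f@B0}
  B2:  IN={e@B1, f@B0}  OUT={e@B1, f@B0}
  B3:  IN={e@B1, e@B3, f@B0}  OUT={e@B3, f@B0}
  B4:  IN={e@B3, f@B0}  OUT={e@B3, f@B0}
  B5:  IN={e@B3, f@B0}  OUT={e@B3, f@B0}
  B6:  IN={e@B3, f@B0}  OUT={a@B6, d@B6, e@B6, f@B0}
  B7:  IN={a@B6, d@B6, e@B6, f@B0}  OUT={a@B7, d@B6, e@B6, f@B0}

Merge at B4: IN[B4] = OUT[B3] = {e@B3, f@B0}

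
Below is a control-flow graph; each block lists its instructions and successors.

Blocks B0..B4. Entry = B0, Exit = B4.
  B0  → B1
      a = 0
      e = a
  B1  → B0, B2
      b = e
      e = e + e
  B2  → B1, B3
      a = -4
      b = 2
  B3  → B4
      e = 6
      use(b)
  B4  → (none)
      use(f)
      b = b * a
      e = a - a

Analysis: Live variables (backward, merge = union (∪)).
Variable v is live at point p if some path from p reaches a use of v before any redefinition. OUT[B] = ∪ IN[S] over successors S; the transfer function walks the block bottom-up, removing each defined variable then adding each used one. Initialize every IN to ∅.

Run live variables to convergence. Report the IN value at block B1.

Answer: {e, f}

Derivation:
Fixpoint table:
  B0:  IN={f}  OUT={e, f}
  B1:  IN={e, f}  OUT={e, f}
  B2:  IN={e, f}  OUT={a, b, e, f}
  B3:  IN={a, b, f}  OUT={a, b, f}
  B4:  IN={a, b, f}  OUT={}

Merge at B1: OUT[B1] = IN[B0] ⊔ IN[B2] = {e, f}
Applying B1's transfer function to that OUT value gives IN[B1] (row B1 above).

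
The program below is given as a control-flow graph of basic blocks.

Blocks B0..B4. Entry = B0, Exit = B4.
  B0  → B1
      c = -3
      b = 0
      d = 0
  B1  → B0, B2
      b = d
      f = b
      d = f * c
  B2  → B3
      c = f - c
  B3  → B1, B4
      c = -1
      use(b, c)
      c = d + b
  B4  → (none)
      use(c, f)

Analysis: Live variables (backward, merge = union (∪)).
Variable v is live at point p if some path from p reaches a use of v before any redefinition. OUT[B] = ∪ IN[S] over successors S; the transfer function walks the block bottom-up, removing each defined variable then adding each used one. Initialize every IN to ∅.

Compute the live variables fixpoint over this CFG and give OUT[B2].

Fixpoint table:
  B0:  IN={}  OUT={c, d}
  B1:  IN={c, d}  OUT={b, c, d, f}
  B2:  IN={b, c, d, f}  OUT={b, d, f}
  B3:  IN={b, d, f}  OUT={c, d, f}
  B4:  IN={c, f}  OUT={}

Merge at B2: OUT[B2] = IN[B3] = {b, d, f}

Answer: {b, d, f}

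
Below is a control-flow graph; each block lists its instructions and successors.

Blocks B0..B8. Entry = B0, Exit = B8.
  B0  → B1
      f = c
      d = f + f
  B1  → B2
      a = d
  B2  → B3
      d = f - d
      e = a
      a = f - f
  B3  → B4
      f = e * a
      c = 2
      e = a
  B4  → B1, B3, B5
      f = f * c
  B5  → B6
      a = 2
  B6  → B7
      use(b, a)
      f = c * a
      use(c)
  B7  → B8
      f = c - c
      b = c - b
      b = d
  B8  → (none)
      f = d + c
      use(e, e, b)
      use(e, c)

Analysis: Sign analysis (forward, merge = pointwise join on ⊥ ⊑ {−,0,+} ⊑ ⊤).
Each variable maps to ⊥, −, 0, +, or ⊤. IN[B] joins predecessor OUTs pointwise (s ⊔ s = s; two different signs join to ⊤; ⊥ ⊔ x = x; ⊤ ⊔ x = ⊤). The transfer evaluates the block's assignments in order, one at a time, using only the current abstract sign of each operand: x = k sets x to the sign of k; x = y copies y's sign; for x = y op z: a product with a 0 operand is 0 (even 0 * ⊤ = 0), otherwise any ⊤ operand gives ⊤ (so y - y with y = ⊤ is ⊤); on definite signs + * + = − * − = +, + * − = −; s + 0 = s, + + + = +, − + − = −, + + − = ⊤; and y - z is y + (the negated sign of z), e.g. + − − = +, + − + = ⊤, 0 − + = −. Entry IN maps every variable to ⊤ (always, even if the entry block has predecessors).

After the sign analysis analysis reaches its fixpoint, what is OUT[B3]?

Answer: {a: ⊤, b: ⊤, c: +, d: ⊤, e: ⊤, f: ⊤}

Working:
Fixpoint table:
  B0:   IN=(all ⊤)   OUT=(all ⊤)
  B1:   IN=(all ⊤)   OUT=(all ⊤)
  B2:   IN=(all ⊤)   OUT=(all ⊤)
  B3:   IN=(all ⊤)   OUT={c:+; rest ⊤}
  B4:   IN={c:+; rest ⊤}   OUT={c:+; rest ⊤}
  B5:   IN={c:+; rest ⊤}   OUT={a:+, c:+; rest ⊤}
  B6:   IN={a:+, c:+; rest ⊤}   OUT={a:+, c:+, f:+; rest ⊤}
  B7:   IN={a:+, c:+, f:+; rest ⊤}   OUT={a:+, c:+; rest ⊤}
  B8:   IN={a:+, c:+; rest ⊤}   OUT={a:+, c:+; rest ⊤}

Merge at B3: IN[B3] = OUT[B2] ⊔ OUT[B4] = {a: ⊤, b: ⊤, c: ⊤, d: ⊤, e: ⊤, f: ⊤}
Applying B3's transfer function to that IN value gives OUT[B3] (row B3 above).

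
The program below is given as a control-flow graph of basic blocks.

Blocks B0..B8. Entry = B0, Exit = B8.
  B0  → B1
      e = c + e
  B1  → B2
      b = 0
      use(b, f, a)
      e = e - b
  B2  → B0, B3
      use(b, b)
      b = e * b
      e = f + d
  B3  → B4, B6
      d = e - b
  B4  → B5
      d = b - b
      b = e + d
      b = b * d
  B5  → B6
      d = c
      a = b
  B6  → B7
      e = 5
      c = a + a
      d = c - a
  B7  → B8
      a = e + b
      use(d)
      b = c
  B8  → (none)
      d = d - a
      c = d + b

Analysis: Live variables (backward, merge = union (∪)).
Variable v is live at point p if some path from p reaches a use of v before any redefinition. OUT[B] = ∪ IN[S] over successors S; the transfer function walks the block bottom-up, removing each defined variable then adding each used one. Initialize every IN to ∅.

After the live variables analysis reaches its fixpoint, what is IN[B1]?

Answer: {a, c, d, e, f}

Trace:
Converged values:
  B0: | IN={a, c, d, e, f} | OUT={a, c, d, e, f}
  B1: | IN={a, c, d, e, f} | OUT={a, b, c, d, e, f}
  B2: | IN={a, b, c, d, e, f} | OUT={a, b, c, d, e, f}
  B3: | IN={a, b, c, e} | OUT={a, b, c, e}
  B4: | IN={b, c, e} | OUT={b, c}
  B5: | IN={b, c} | OUT={a, b}
  B6: | IN={a, b} | OUT={b, c, d, e}
  B7: | IN={b, c, d, e} | OUT={a, b, d}
  B8: | IN={a, b, d} | OUT={}

Merge at B1: OUT[B1] = IN[B2] = {a, b, c, d, e, f}
Applying B1's transfer function to that OUT value gives IN[B1] (row B1 above).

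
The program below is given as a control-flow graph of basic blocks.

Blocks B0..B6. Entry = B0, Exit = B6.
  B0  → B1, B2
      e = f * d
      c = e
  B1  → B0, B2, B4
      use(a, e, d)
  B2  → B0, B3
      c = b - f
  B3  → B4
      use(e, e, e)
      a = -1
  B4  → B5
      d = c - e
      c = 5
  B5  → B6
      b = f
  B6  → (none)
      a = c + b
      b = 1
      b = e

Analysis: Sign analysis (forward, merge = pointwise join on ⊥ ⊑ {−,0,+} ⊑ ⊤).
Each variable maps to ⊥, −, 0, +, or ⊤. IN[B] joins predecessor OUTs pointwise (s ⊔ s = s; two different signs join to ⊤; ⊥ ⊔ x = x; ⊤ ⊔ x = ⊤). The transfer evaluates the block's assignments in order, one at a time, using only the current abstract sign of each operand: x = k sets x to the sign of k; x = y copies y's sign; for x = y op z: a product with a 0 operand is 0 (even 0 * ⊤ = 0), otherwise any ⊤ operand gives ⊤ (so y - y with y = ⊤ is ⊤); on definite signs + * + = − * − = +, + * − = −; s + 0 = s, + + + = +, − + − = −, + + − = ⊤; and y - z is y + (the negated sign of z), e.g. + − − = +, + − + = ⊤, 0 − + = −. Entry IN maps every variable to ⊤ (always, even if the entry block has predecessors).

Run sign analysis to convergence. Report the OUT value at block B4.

Answer: {a: ⊤, b: ⊤, c: +, d: ⊤, e: ⊤, f: ⊤}

Derivation:
Converged values:
  B0:   IN=(all ⊤)   OUT=(all ⊤)
  B1:   IN=(all ⊤)   OUT=(all ⊤)
  B2:   IN=(all ⊤)   OUT=(all ⊤)
  B3:   IN=(all ⊤)   OUT={a:-; rest ⊤}
  B4:   IN=(all ⊤)   OUT={c:+; rest ⊤}
  B5:   IN={c:+; rest ⊤}   OUT={c:+; rest ⊤}
  B6:   IN={c:+; rest ⊤}   OUT={c:+; rest ⊤}

Merge at B4: IN[B4] = OUT[B1] ⊔ OUT[B3] = {a: ⊤, b: ⊤, c: ⊤, d: ⊤, e: ⊤, f: ⊤}
Applying B4's transfer function to that IN value gives OUT[B4] (row B4 above).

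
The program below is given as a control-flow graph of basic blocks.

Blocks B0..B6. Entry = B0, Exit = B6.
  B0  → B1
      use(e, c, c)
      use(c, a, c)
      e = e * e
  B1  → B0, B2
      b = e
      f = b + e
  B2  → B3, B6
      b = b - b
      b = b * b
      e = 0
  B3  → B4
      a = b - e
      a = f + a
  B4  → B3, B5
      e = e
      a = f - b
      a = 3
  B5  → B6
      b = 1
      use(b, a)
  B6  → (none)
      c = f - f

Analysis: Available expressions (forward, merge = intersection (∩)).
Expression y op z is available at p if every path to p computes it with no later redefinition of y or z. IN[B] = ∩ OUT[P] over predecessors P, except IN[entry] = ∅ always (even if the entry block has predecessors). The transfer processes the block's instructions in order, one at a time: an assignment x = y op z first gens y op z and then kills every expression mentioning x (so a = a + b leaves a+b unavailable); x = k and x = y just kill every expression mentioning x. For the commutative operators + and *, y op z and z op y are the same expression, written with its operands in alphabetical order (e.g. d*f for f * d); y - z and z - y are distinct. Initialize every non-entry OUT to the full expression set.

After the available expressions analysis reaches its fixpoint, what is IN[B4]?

Answer: {b-e}

Derivation:
Converged values:
  B0:   IN={}   OUT={}
  B1:   IN={}   OUT={b+e}
  B2:   IN={b+e}   OUT={}
  B3:   IN={}   OUT={b-e}
  B4:   IN={b-e}   OUT={f-b}
  B5:   IN={f-b}   OUT={}
  B6:   IN={}   OUT={f-f}

Merge at B4: IN[B4] = OUT[B3] = {b-e}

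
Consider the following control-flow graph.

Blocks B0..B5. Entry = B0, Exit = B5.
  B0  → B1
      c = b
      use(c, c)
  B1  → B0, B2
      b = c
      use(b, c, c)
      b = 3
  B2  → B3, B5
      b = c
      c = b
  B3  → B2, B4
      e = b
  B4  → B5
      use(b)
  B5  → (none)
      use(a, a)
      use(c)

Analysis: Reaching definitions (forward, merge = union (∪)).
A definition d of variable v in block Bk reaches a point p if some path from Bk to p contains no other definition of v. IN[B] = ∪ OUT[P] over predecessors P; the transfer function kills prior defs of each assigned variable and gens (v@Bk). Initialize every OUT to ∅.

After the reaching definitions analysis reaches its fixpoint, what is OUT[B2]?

Converged values:
  B0:   IN={b@B1, c@B0}   OUT={b@B1, c@B0}
  B1:   IN={b@B1, c@B0}   OUT={b@B1, c@B0}
  B2:   IN={b@B1, b@B2, c@B0, c@B2, e@B3}   OUT={b@B2, c@B2, e@B3}
  B3:   IN={b@B2, c@B2, e@B3}   OUT={b@B2, c@B2, e@B3}
  B4:   IN={b@B2, c@B2, e@B3}   OUT={b@B2, c@B2, e@B3}
  B5:   IN={b@B2, c@B2, e@B3}   OUT={b@B2, c@B2, e@B3}

Merge at B2: IN[B2] = OUT[B1] ⊔ OUT[B3] = {b@B1, b@B2, c@B0, c@B2, e@B3}
Applying B2's transfer function to that IN value gives OUT[B2] (row B2 above).

Answer: {b@B2, c@B2, e@B3}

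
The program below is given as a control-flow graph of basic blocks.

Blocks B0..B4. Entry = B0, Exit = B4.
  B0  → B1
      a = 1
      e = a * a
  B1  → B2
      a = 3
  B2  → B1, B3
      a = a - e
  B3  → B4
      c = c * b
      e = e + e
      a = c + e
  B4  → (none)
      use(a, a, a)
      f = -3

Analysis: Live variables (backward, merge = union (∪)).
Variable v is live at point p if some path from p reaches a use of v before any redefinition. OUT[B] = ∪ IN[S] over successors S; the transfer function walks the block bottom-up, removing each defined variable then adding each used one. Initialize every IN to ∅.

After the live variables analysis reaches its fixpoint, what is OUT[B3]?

Fixpoint table:
  B0:  IN={b, c}  OUT={b, c, e}
  B1:  IN={b, c, e}  OUT={a, b, c, e}
  B2:  IN={a, b, c, e}  OUT={b, c, e}
  B3:  IN={b, c, e}  OUT={a}
  B4:  IN={a}  OUT={}

Merge at B3: OUT[B3] = IN[B4] = {a}

Answer: {a}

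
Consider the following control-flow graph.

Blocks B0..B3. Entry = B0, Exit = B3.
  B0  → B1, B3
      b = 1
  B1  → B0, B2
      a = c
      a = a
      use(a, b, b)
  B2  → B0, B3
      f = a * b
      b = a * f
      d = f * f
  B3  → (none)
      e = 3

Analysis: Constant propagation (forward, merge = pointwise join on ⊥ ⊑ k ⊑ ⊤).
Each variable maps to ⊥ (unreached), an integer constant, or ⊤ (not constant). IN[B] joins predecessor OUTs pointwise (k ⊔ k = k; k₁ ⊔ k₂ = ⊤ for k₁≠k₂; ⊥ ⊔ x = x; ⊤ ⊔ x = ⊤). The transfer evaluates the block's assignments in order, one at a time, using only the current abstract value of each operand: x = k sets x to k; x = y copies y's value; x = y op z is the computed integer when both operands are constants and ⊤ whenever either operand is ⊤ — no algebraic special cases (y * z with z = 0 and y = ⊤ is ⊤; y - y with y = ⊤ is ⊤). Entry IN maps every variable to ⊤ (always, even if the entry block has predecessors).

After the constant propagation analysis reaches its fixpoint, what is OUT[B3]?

Answer: {a: ⊤, b: ⊤, c: ⊤, d: ⊤, e: 3, f: ⊤}

Trace:
Converged values:
  B0:   IN=(all ⊤)   OUT={b:1; rest ⊤}
  B1:   IN={b:1; rest ⊤}   OUT={b:1; rest ⊤}
  B2:   IN={b:1; rest ⊤}   OUT=(all ⊤)
  B3:   IN=(all ⊤)   OUT={e:3; rest ⊤}

Merge at B3: IN[B3] = OUT[B0] ⊔ OUT[B2] = {a: ⊤, b: ⊤, c: ⊤, d: ⊤, e: ⊤, f: ⊤}
Applying B3's transfer function to that IN value gives OUT[B3] (row B3 above).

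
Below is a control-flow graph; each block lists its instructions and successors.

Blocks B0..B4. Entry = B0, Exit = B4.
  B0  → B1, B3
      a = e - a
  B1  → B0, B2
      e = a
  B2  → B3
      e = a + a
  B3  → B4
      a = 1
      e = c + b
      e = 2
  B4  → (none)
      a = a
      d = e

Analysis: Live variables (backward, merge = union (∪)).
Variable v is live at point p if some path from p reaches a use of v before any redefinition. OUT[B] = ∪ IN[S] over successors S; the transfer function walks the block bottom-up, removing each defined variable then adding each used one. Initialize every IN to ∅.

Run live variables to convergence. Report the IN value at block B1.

Converged values:
  B0: | IN={a, b, c, e} | OUT={a, b, c}
  B1: | IN={a, b, c} | OUT={a, b, c, e}
  B2: | IN={a, b, c} | OUT={b, c}
  B3: | IN={b, c} | OUT={a, e}
  B4: | IN={a, e} | OUT={}

Merge at B1: OUT[B1] = IN[B0] ⊔ IN[B2] = {a, b, c, e}
Applying B1's transfer function to that OUT value gives IN[B1] (row B1 above).

Answer: {a, b, c}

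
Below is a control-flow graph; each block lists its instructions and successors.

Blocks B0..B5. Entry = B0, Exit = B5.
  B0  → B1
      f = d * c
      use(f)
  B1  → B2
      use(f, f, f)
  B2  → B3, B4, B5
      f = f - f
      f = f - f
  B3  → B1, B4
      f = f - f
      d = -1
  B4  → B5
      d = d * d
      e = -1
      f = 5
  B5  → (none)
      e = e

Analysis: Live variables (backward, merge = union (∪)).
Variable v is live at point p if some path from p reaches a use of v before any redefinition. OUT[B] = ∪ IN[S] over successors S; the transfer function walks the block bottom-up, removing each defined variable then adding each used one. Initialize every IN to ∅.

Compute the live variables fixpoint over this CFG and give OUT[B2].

Per-block solution:
  B0:   IN={c, d, e}   OUT={d, e, f}
  B1:   IN={d, e, f}   OUT={d, e, f}
  B2:   IN={d, e, f}   OUT={d, e, f}
  B3:   IN={e, f}   OUT={d, e, f}
  B4:   IN={d}   OUT={e}
  B5:   IN={e}   OUT={}

Merge at B2: OUT[B2] = IN[B3] ⊔ IN[B4] ⊔ IN[B5] = {d, e, f}

Answer: {d, e, f}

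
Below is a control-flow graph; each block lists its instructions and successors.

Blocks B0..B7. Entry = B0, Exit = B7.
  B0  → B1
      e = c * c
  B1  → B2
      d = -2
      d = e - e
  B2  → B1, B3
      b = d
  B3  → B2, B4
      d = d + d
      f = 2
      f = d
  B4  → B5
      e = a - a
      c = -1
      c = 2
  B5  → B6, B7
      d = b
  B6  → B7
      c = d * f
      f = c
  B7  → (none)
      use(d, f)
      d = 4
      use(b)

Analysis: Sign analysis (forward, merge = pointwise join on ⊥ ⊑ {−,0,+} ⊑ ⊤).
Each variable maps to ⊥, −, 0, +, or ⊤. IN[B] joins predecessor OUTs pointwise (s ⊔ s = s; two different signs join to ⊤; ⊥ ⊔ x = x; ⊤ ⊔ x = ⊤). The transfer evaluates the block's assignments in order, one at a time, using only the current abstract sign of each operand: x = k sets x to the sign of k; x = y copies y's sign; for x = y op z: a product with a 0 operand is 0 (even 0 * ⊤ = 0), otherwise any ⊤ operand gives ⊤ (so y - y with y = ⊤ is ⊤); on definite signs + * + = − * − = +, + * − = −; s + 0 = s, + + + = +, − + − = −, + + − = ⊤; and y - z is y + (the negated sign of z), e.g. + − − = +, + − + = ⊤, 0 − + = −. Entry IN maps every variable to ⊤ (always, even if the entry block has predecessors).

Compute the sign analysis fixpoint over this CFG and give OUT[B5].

Fixpoint table:
  B0:   IN=(all ⊤)   OUT=(all ⊤)
  B1:   IN=(all ⊤)   OUT=(all ⊤)
  B2:   IN=(all ⊤)   OUT=(all ⊤)
  B3:   IN=(all ⊤)   OUT=(all ⊤)
  B4:   IN=(all ⊤)   OUT={c:+; rest ⊤}
  B5:   IN={c:+; rest ⊤}   OUT={c:+; rest ⊤}
  B6:   IN={c:+; rest ⊤}   OUT=(all ⊤)
  B7:   IN=(all ⊤)   OUT={d:+; rest ⊤}

Merge at B5: IN[B5] = OUT[B4] = {a: ⊤, b: ⊤, c: +, d: ⊤, e: ⊤, f: ⊤}
Applying B5's transfer function to that IN value gives OUT[B5] (row B5 above).

Answer: {a: ⊤, b: ⊤, c: +, d: ⊤, e: ⊤, f: ⊤}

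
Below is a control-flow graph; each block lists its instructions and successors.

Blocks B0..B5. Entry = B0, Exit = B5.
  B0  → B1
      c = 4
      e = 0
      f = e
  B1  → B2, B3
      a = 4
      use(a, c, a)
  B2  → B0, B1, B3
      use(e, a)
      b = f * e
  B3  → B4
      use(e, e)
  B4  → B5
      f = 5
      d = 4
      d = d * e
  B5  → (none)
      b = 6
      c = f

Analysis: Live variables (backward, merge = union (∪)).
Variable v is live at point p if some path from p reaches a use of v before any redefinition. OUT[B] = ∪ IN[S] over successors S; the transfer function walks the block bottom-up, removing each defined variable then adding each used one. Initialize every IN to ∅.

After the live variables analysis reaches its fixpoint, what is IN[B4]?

Converged values:
  B0: | IN={} | OUT={c, e, f}
  B1: | IN={c, e, f} | OUT={a, c, e, f}
  B2: | IN={a, c, e, f} | OUT={c, e, f}
  B3: | IN={e} | OUT={e}
  B4: | IN={e} | OUT={f}
  B5: | IN={f} | OUT={}

Merge at B4: OUT[B4] = IN[B5] = {f}
Applying B4's transfer function to that OUT value gives IN[B4] (row B4 above).

Answer: {e}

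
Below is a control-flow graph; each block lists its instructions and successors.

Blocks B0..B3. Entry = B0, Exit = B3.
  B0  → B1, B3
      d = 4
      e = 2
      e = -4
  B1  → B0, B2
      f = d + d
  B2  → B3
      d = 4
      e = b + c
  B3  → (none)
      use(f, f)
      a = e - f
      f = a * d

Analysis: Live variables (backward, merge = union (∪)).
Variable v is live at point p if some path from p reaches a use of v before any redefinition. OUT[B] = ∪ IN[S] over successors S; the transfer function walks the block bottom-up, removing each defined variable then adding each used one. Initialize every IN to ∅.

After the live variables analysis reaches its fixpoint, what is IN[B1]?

Answer: {b, c, d}

Working:
Fixpoint table:
  B0:   IN={b, c, f}   OUT={b, c, d, e, f}
  B1:   IN={b, c, d}   OUT={b, c, f}
  B2:   IN={b, c, f}   OUT={d, e, f}
  B3:   IN={d, e, f}   OUT={}

Merge at B1: OUT[B1] = IN[B0] ⊔ IN[B2] = {b, c, f}
Applying B1's transfer function to that OUT value gives IN[B1] (row B1 above).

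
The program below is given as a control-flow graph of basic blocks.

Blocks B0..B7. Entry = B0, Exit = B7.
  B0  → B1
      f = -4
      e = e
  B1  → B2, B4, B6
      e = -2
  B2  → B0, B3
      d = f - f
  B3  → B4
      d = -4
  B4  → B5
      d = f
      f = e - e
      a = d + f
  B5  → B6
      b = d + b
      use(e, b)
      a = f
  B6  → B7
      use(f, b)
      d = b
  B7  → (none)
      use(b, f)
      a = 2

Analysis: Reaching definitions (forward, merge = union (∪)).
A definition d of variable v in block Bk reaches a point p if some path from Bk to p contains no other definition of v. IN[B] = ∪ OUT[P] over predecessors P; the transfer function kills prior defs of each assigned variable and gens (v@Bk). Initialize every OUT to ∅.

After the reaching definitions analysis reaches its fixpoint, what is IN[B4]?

Answer: {d@B2, d@B3, e@B1, f@B0}

Derivation:
Converged values:
  B0:  IN={d@B2, e@B1, f@B0}  OUT={d@B2, e@B0, f@B0}
  B1:  IN={d@B2, e@B0, f@B0}  OUT={d@B2, e@B1, f@B0}
  B2:  IN={d@B2, e@B1, f@B0}  OUT={d@B2, e@B1, f@B0}
  B3:  IN={d@B2, e@B1, f@B0}  OUT={d@B3, e@B1, f@B0}
  B4:  IN={d@B2, d@B3, e@B1, f@B0}  OUT={a@B4, d@B4, e@B1, f@B4}
  B5:  IN={a@B4, d@B4, e@B1, f@B4}  OUT={a@B5, b@B5, d@B4, e@B1, f@B4}
  B6:  IN={a@B5, b@B5, d@B2, d@B4, e@B1, f@B0, f@B4}  OUT={a@B5, b@B5, d@B6, e@B1, f@B0, f@B4}
  B7:  IN={a@B5, b@B5, d@B6, e@B1, f@B0, f@B4}  OUT={a@B7, b@B5, d@B6, e@B1, f@B0, f@B4}

Merge at B4: IN[B4] = OUT[B1] ⊔ OUT[B3] = {d@B2, d@B3, e@B1, f@B0}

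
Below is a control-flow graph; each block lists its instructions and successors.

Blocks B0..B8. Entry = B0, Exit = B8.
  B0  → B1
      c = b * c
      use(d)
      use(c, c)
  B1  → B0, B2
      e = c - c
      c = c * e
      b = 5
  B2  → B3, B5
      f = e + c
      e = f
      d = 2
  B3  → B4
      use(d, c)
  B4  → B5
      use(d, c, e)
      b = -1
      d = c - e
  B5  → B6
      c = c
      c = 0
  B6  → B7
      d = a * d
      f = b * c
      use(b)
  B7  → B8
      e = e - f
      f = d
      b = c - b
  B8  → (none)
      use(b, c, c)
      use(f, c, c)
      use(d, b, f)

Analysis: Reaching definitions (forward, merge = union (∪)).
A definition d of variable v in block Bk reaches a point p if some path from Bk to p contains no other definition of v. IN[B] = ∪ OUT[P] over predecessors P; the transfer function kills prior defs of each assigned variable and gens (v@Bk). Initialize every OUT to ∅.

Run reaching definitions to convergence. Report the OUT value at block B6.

Answer: {b@B1, b@B4, c@B5, d@B6, e@B2, f@B6}

Working:
Converged values:
  B0: | IN={b@B1, c@B1, e@B1} | OUT={b@B1, c@B0, e@B1}
  B1: | IN={b@B1, c@B0, e@B1} | OUT={b@B1, c@B1, e@B1}
  B2: | IN={b@B1, c@B1, e@B1} | OUT={b@B1, c@B1, d@B2, e@B2, f@B2}
  B3: | IN={b@B1, c@B1, d@B2, e@B2, f@B2} | OUT={b@B1, c@B1, d@B2, e@B2, f@B2}
  B4: | IN={b@B1, c@B1, d@B2, e@B2, f@B2} | OUT={b@B4, c@B1, d@B4, e@B2, f@B2}
  B5: | IN={b@B1, b@B4, c@B1, d@B2, d@B4, e@B2, f@B2} | OUT={b@B1, b@B4, c@B5, d@B2, d@B4, e@B2, f@B2}
  B6: | IN={b@B1, b@B4, c@B5, d@B2, d@B4, e@B2, f@B2} | OUT={b@B1, b@B4, c@B5, d@B6, e@B2, f@B6}
  B7: | IN={b@B1, b@B4, c@B5, d@B6, e@B2, f@B6} | OUT={b@B7, c@B5, d@B6, e@B7, f@B7}
  B8: | IN={b@B7, c@B5, d@B6, e@B7, f@B7} | OUT={b@B7, c@B5, d@B6, e@B7, f@B7}

Merge at B6: IN[B6] = OUT[B5] = {b@B1, b@B4, c@B5, d@B2, d@B4, e@B2, f@B2}
Applying B6's transfer function to that IN value gives OUT[B6] (row B6 above).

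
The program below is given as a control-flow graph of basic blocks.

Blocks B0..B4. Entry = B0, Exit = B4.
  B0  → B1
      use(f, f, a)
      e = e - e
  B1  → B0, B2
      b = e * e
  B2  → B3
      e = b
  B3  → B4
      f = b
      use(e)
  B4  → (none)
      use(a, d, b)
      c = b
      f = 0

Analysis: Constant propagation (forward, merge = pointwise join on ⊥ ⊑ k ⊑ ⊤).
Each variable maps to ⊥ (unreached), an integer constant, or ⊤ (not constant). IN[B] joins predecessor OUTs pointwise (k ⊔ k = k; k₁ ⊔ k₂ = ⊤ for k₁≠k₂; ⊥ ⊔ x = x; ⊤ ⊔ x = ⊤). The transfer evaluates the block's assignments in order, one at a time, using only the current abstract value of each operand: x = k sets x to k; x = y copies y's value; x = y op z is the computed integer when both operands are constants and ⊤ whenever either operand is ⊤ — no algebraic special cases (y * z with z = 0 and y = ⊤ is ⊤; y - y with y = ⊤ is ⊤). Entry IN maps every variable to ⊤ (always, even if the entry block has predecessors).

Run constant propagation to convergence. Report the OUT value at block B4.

Fixpoint table:
  B0: | IN=(all ⊤) | OUT=(all ⊤)
  B1: | IN=(all ⊤) | OUT=(all ⊤)
  B2: | IN=(all ⊤) | OUT=(all ⊤)
  B3: | IN=(all ⊤) | OUT=(all ⊤)
  B4: | IN=(all ⊤) | OUT={f:0; rest ⊤}

Merge at B4: IN[B4] = OUT[B3] = {a: ⊤, b: ⊤, c: ⊤, d: ⊤, e: ⊤, f: ⊤}
Applying B4's transfer function to that IN value gives OUT[B4] (row B4 above).

Answer: {a: ⊤, b: ⊤, c: ⊤, d: ⊤, e: ⊤, f: 0}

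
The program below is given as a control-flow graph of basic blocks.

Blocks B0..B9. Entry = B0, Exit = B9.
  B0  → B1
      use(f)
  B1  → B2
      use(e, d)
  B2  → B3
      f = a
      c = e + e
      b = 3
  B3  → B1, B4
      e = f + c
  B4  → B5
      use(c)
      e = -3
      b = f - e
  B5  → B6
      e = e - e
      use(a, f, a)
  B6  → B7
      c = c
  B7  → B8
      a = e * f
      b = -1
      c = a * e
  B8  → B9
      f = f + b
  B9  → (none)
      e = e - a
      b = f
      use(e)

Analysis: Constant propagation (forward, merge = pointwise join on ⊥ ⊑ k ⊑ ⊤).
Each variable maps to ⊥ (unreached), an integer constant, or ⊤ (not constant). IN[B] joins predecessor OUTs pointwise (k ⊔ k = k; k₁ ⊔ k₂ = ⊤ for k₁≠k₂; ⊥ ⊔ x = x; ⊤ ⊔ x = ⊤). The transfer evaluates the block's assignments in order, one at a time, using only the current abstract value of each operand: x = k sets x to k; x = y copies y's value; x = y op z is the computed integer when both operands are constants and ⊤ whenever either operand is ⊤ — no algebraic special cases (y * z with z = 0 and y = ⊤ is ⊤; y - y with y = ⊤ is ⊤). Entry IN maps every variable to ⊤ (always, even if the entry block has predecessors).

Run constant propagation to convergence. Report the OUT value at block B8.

Fixpoint table:
  B0: | IN=(all ⊤) | OUT=(all ⊤)
  B1: | IN=(all ⊤) | OUT=(all ⊤)
  B2: | IN=(all ⊤) | OUT={b:3; rest ⊤}
  B3: | IN={b:3; rest ⊤} | OUT={b:3; rest ⊤}
  B4: | IN={b:3; rest ⊤} | OUT={e:-3; rest ⊤}
  B5: | IN={e:-3; rest ⊤} | OUT={e:0; rest ⊤}
  B6: | IN={e:0; rest ⊤} | OUT={e:0; rest ⊤}
  B7: | IN={e:0; rest ⊤} | OUT={b:-1, e:0; rest ⊤}
  B8: | IN={b:-1, e:0; rest ⊤} | OUT={b:-1, e:0; rest ⊤}
  B9: | IN={b:-1, e:0; rest ⊤} | OUT=(all ⊤)

Merge at B8: IN[B8] = OUT[B7] = {a: ⊤, b: -1, c: ⊤, d: ⊤, e: 0, f: ⊤}
Applying B8's transfer function to that IN value gives OUT[B8] (row B8 above).

Answer: {a: ⊤, b: -1, c: ⊤, d: ⊤, e: 0, f: ⊤}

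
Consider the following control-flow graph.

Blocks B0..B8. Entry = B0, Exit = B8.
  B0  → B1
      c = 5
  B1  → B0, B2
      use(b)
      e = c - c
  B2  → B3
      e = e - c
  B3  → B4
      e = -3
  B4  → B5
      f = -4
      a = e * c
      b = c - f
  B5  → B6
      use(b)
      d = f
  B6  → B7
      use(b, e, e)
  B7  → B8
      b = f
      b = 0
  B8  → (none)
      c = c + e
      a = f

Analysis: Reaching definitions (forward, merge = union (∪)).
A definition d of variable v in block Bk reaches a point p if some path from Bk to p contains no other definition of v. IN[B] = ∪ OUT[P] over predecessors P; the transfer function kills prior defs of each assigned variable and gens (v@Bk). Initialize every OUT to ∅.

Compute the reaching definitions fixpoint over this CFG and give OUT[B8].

Answer: {a@B8, b@B7, c@B8, d@B5, e@B3, f@B4}

Working:
Per-block solution:
  B0:  IN={c@B0, e@B1}  OUT={c@B0, e@B1}
  B1:  IN={c@B0, e@B1}  OUT={c@B0, e@B1}
  B2:  IN={c@B0, e@B1}  OUT={c@B0, e@B2}
  B3:  IN={c@B0, e@B2}  OUT={c@B0, e@B3}
  B4:  IN={c@B0, e@B3}  OUT={a@B4, b@B4, c@B0, e@B3, f@B4}
  B5:  IN={a@B4, b@B4, c@B0, e@B3, f@B4}  OUT={a@B4, b@B4, c@B0, d@B5, e@B3, f@B4}
  B6:  IN={a@B4, b@B4, c@B0, d@B5, e@B3, f@B4}  OUT={a@B4, b@B4, c@B0, d@B5, e@B3, f@B4}
  B7:  IN={a@B4, b@B4, c@B0, d@B5, e@B3, f@B4}  OUT={a@B4, b@B7, c@B0, d@B5, e@B3, f@B4}
  B8:  IN={a@B4, b@B7, c@B0, d@B5, e@B3, f@B4}  OUT={a@B8, b@B7, c@B8, d@B5, e@B3, f@B4}

Merge at B8: IN[B8] = OUT[B7] = {a@B4, b@B7, c@B0, d@B5, e@B3, f@B4}
Applying B8's transfer function to that IN value gives OUT[B8] (row B8 above).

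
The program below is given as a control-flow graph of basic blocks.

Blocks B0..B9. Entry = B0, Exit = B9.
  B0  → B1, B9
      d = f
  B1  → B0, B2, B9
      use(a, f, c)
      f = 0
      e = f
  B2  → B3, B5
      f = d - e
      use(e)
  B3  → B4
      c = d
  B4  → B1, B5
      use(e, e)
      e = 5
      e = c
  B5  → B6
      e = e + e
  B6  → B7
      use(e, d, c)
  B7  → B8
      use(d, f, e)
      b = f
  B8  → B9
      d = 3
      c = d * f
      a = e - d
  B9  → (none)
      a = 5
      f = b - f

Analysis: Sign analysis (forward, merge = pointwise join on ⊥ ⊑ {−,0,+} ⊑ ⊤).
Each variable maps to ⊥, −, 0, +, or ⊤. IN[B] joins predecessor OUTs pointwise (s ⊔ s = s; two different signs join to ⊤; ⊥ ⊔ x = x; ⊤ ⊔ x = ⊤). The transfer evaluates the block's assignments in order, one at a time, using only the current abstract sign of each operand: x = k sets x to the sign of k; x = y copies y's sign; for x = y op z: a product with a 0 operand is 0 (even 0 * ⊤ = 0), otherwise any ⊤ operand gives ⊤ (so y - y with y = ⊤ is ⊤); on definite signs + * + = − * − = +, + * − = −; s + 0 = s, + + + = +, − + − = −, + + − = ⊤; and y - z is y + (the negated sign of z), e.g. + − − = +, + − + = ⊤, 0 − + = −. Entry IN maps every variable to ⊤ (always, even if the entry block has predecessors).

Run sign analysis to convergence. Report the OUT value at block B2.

Answer: {a: ⊤, b: ⊤, c: ⊤, d: ⊤, e: 0, f: ⊤}

Derivation:
Per-block solution:
  B0: | IN=(all ⊤) | OUT=(all ⊤)
  B1: | IN=(all ⊤) | OUT={e:0, f:0; rest ⊤}
  B2: | IN={e:0, f:0; rest ⊤} | OUT={e:0; rest ⊤}
  B3: | IN={e:0; rest ⊤} | OUT={e:0; rest ⊤}
  B4: | IN={e:0; rest ⊤} | OUT=(all ⊤)
  B5: | IN=(all ⊤) | OUT=(all ⊤)
  B6: | IN=(all ⊤) | OUT=(all ⊤)
  B7: | IN=(all ⊤) | OUT=(all ⊤)
  B8: | IN=(all ⊤) | OUT={d:+; rest ⊤}
  B9: | IN=(all ⊤) | OUT={a:+; rest ⊤}

Merge at B2: IN[B2] = OUT[B1] = {a: ⊤, b: ⊤, c: ⊤, d: ⊤, e: 0, f: 0}
Applying B2's transfer function to that IN value gives OUT[B2] (row B2 above).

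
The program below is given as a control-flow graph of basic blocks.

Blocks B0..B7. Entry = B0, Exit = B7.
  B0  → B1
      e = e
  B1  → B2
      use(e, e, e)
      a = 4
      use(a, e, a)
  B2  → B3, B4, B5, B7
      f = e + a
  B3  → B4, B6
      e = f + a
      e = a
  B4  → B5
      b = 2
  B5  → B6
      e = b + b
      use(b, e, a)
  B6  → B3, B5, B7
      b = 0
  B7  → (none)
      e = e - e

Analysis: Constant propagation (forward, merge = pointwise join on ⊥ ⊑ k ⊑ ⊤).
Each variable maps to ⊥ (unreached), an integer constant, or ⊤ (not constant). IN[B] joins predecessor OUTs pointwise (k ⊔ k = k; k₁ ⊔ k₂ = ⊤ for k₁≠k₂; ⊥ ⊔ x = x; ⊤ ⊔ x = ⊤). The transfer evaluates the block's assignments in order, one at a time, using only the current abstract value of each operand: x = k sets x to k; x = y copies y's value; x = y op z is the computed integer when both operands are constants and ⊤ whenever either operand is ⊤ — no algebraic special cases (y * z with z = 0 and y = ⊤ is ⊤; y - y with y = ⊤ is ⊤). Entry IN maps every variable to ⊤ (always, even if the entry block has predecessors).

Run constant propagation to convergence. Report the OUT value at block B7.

Answer: {a: 4, b: ⊤, c: ⊤, d: ⊤, e: ⊤, f: ⊤}

Derivation:
Per-block solution:
  B0:   IN=(all ⊤)   OUT=(all ⊤)
  B1:   IN=(all ⊤)   OUT={a:4; rest ⊤}
  B2:   IN={a:4; rest ⊤}   OUT={a:4; rest ⊤}
  B3:   IN={a:4; rest ⊤}   OUT={a:4, e:4; rest ⊤}
  B4:   IN={a:4; rest ⊤}   OUT={a:4, b:2; rest ⊤}
  B5:   IN={a:4; rest ⊤}   OUT={a:4; rest ⊤}
  B6:   IN={a:4; rest ⊤}   OUT={a:4, b:0; rest ⊤}
  B7:   IN={a:4; rest ⊤}   OUT={a:4; rest ⊤}

Merge at B7: IN[B7] = OUT[B2] ⊔ OUT[B6] = {a: 4, b: ⊤, c: ⊤, d: ⊤, e: ⊤, f: ⊤}
Applying B7's transfer function to that IN value gives OUT[B7] (row B7 above).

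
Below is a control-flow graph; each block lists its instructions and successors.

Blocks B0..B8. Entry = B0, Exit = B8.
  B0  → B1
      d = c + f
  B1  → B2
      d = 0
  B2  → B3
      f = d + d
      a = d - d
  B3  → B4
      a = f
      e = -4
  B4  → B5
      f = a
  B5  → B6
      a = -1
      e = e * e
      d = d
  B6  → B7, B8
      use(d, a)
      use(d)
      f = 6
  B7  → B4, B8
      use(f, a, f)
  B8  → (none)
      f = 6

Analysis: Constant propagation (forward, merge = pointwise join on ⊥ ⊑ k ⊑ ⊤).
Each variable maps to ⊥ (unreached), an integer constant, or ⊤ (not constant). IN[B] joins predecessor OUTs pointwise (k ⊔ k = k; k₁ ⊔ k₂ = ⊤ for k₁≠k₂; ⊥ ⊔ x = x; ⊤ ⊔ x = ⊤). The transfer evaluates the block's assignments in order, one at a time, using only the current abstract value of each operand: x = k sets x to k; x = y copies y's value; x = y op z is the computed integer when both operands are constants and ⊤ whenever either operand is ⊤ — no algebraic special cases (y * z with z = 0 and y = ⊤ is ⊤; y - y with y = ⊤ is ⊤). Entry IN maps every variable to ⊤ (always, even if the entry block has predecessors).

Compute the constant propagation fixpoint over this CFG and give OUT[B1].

Answer: {a: ⊤, b: ⊤, c: ⊤, d: 0, e: ⊤, f: ⊤}

Trace:
Fixpoint table:
  B0:  IN=(all ⊤)  OUT=(all ⊤)
  B1:  IN=(all ⊤)  OUT={d:0; rest ⊤}
  B2:  IN={d:0; rest ⊤}  OUT={a:0, d:0, f:0; rest ⊤}
  B3:  IN={a:0, d:0, f:0; rest ⊤}  OUT={a:0, d:0, e:-4, f:0; rest ⊤}
  B4:  IN={d:0; rest ⊤}  OUT={d:0; rest ⊤}
  B5:  IN={d:0; rest ⊤}  OUT={a:-1, d:0; rest ⊤}
  B6:  IN={a:-1, d:0; rest ⊤}  OUT={a:-1, d:0, f:6; rest ⊤}
  B7:  IN={a:-1, d:0, f:6; rest ⊤}  OUT={a:-1, d:0, f:6; rest ⊤}
  B8:  IN={a:-1, d:0, f:6; rest ⊤}  OUT={a:-1, d:0, f:6; rest ⊤}

Merge at B1: IN[B1] = OUT[B0] = {a: ⊤, b: ⊤, c: ⊤, d: ⊤, e: ⊤, f: ⊤}
Applying B1's transfer function to that IN value gives OUT[B1] (row B1 above).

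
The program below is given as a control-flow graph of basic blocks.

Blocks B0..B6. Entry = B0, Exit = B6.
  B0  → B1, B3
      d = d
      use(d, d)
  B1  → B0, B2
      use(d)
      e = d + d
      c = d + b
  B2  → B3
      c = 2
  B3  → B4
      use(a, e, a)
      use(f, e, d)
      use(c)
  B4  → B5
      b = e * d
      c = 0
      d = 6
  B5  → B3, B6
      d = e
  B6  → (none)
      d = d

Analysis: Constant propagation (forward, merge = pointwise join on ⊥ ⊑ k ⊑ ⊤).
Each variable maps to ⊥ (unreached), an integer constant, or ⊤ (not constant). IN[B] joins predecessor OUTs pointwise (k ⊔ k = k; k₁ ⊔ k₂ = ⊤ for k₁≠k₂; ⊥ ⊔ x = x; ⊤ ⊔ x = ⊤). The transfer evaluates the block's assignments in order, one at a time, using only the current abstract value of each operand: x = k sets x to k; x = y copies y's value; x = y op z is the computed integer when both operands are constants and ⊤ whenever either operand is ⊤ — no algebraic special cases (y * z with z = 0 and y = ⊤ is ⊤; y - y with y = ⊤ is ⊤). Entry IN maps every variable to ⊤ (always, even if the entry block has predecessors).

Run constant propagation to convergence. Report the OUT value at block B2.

Fixpoint table:
  B0: | IN=(all ⊤) | OUT=(all ⊤)
  B1: | IN=(all ⊤) | OUT=(all ⊤)
  B2: | IN=(all ⊤) | OUT={c:2; rest ⊤}
  B3: | IN=(all ⊤) | OUT=(all ⊤)
  B4: | IN=(all ⊤) | OUT={c:0, d:6; rest ⊤}
  B5: | IN={c:0, d:6; rest ⊤} | OUT={c:0; rest ⊤}
  B6: | IN={c:0; rest ⊤} | OUT={c:0; rest ⊤}

Merge at B2: IN[B2] = OUT[B1] = {a: ⊤, b: ⊤, c: ⊤, d: ⊤, e: ⊤, f: ⊤}
Applying B2's transfer function to that IN value gives OUT[B2] (row B2 above).

Answer: {a: ⊤, b: ⊤, c: 2, d: ⊤, e: ⊤, f: ⊤}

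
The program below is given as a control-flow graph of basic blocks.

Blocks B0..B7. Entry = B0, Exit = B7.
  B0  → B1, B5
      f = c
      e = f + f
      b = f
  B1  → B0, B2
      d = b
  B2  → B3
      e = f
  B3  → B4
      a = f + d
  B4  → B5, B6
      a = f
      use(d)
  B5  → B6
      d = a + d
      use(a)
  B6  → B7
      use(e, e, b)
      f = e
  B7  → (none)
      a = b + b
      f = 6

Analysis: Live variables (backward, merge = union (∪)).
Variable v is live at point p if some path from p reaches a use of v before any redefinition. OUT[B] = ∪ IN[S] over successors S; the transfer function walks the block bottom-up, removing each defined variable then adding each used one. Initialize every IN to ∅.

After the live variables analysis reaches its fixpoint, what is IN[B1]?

Answer: {a, b, c, f}

Derivation:
Per-block solution:
  B0:   IN={a, c, d}   OUT={a, b, c, d, e, f}
  B1:   IN={a, b, c, f}   OUT={a, b, c, d, f}
  B2:   IN={b, d, f}   OUT={b, d, e, f}
  B3:   IN={b, d, e, f}   OUT={b, d, e, f}
  B4:   IN={b, d, e, f}   OUT={a, b, d, e}
  B5:   IN={a, b, d, e}   OUT={b, e}
  B6:   IN={b, e}   OUT={b}
  B7:   IN={b}   OUT={}

Merge at B1: OUT[B1] = IN[B0] ⊔ IN[B2] = {a, b, c, d, f}
Applying B1's transfer function to that OUT value gives IN[B1] (row B1 above).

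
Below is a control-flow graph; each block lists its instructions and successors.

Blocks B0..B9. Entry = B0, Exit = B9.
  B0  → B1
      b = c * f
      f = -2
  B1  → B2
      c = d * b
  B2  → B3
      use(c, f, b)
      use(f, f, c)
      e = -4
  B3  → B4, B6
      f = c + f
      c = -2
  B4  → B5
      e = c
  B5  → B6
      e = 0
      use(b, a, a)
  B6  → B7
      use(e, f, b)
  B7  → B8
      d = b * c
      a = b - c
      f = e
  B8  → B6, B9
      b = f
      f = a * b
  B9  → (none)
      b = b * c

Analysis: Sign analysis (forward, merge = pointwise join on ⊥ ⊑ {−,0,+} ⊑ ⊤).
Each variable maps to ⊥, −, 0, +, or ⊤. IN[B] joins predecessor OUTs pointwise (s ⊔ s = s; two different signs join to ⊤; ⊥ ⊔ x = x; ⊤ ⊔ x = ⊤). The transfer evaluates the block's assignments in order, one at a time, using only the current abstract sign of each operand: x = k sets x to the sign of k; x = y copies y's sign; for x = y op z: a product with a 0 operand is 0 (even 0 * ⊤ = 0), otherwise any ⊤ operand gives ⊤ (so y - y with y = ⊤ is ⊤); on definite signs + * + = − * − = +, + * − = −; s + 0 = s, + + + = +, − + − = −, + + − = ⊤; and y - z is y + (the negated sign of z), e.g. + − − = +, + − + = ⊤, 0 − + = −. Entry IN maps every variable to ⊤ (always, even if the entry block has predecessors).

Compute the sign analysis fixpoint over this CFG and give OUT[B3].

Answer: {a: ⊤, b: ⊤, c: -, d: ⊤, e: -, f: ⊤}

Working:
Fixpoint table:
  B0:  IN=(all ⊤)  OUT={f:-; rest ⊤}
  B1:  IN={f:-; rest ⊤}  OUT={f:-; rest ⊤}
  B2:  IN={f:-; rest ⊤}  OUT={e:-, f:-; rest ⊤}
  B3:  IN={e:-, f:-; rest ⊤}  OUT={c:-, e:-; rest ⊤}
  B4:  IN={c:-, e:-; rest ⊤}  OUT={c:-, e:-; rest ⊤}
  B5:  IN={c:-, e:-; rest ⊤}  OUT={c:-, e:0; rest ⊤}
  B6:  IN={c:-; rest ⊤}  OUT={c:-; rest ⊤}
  B7:  IN={c:-; rest ⊤}  OUT={c:-; rest ⊤}
  B8:  IN={c:-; rest ⊤}  OUT={c:-; rest ⊤}
  B9:  IN={c:-; rest ⊤}  OUT={c:-; rest ⊤}

Merge at B3: IN[B3] = OUT[B2] = {a: ⊤, b: ⊤, c: ⊤, d: ⊤, e: -, f: -}
Applying B3's transfer function to that IN value gives OUT[B3] (row B3 above).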